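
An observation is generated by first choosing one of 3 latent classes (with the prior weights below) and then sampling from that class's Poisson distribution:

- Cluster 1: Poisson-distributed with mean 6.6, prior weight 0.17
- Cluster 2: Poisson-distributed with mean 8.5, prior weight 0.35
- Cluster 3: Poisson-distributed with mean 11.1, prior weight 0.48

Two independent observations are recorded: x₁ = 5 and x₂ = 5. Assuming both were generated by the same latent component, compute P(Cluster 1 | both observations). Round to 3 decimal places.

Posterior ∝ prior × likelihood, so P(k | x) ∝ π_k f_k(x); normalise over all components.
Since both observations come from the same component, the likelihood for component k is f_k(x₁)·f_k(x₂).
  p_1 = [0.141969] × [0.141969] = 0.0201553
  p_2 = [0.0752333] × [0.0752333] = 0.00566005
  p_3 = [0.021221] × [0.021221] = 0.000450329
Unnormalised posteriors:
  π_1·p_1 = 0.17 × 0.0201553 = 0.0034264
  π_2·p_2 = 0.35 × 0.00566005 = 0.00198102
  π_3·p_3 = 0.48 × 0.000450329 = 0.000216158
Normaliser: 0.0034264 + 0.00198102 + 0.000216158 = 0.00562358
Responsibility of Cluster 1: 0.0034264 / 0.00562358 ≈ 0.609

0.609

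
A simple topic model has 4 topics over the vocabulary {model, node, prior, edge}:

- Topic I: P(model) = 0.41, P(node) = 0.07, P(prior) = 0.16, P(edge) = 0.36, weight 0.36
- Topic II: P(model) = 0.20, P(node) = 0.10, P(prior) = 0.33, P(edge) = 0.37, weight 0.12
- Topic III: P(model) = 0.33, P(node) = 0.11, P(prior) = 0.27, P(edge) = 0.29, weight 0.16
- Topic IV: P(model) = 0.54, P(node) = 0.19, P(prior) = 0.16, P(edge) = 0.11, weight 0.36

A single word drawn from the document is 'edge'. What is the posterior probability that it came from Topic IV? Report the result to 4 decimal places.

The responsibility of component k is w_k f_k(x) divided by Σ_j w_j f_j(x).
Evaluate each component's likelihood at the observed value:
  p_I = 0.36
  p_II = 0.37
  p_III = 0.29
  p_IV = 0.11
Multiply by the mixture weights:
  w_I·p_I = 0.36 × 0.36 = 0.1296
  w_II·p_II = 0.12 × 0.37 = 0.0444
  w_III·p_III = 0.16 × 0.29 = 0.0464
  w_IV·p_IV = 0.36 × 0.11 = 0.0396
Sum: 0.1296 + 0.0444 + 0.0464 + 0.0396 = 0.26
P(Topic IV | the observation) ≈ 0.1523

0.1523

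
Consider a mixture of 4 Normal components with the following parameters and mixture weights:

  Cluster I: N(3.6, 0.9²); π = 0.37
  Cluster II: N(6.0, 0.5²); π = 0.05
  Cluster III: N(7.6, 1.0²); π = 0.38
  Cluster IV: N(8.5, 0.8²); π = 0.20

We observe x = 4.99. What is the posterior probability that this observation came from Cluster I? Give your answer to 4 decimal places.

By Bayes' theorem, P(k | x) = P(Z=k) f_k(x) / Σ_j P(Z=j) f_j(x).
Evaluate each component's likelihood at the observed value:
  p_I = (1/(0.9·√(2π)))·exp(−(4.99−3.6)²/(2·0.9²)) = 0.443269·exp(-1.19265) = 0.134494
  p_II = (1/(0.5·√(2π)))·exp(−(4.99−6.0)²/(2·0.5²)) = 0.797885·exp(-2.04020) = 0.103727
  p_III = (1/(1.0·√(2π)))·exp(−(4.99−7.6)²/(2·1.0²)) = 0.398942·exp(-3.40605) = 0.0132337
  p_IV = (1/(0.8·√(2π)))·exp(−(4.99−8.5)²/(2·0.8²)) = 0.498678·exp(-9.62508) = 3.29383e-05
Weight by the priors:
  P(Z=I)·p_I = 0.37 × 0.134494 = 0.0497629
  P(Z=II)·p_II = 0.05 × 0.103727 = 0.00518636
  P(Z=III)·p_III = 0.38 × 0.0132337 = 0.00502881
  P(Z=IV)·p_IV = 0.20 × 3.29383e-05 = 6.58767e-06
Normaliser: 0.0497629 + 0.00518636 + 0.00502881 + 6.58767e-06 = 0.0599847
P(Cluster I | the observation) = 0.0497629 / 0.0599847 ≈ 0.8296

0.8296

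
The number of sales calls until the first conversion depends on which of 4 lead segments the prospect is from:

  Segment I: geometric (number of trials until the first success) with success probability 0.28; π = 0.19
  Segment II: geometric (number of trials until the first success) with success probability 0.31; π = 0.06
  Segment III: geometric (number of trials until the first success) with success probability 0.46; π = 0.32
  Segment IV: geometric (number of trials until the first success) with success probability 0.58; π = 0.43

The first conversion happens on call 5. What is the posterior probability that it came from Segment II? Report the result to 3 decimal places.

0.109

P(component k | x) = w_k·f_k(x) / marginal(x), where marginal(x) = Σ_j w_j·f_j(x).
Component likelihoods at x = 5:
  L_I = 0.28·(1−0.28)^4 = 0.28·0.268739 = 0.0752468
  L_II = 0.31·(1−0.31)^4 = 0.31·0.226671 = 0.0702681
  L_III = 0.46·(1−0.46)^4 = 0.46·0.0850306 = 0.0391141
  L_IV = 0.58·(1−0.58)^4 = 0.58·0.031117 = 0.0180478
Prior × likelihood for each component:
  w_I·L_I = 0.19 × 0.0752468 = 0.0142969
  w_II·L_II = 0.06 × 0.0702681 = 0.00421608
  w_III·L_III = 0.32 × 0.0391141 = 0.0125165
  w_IV·L_IV = 0.43 × 0.0180478 = 0.00776057
Marginal: 0.0142969 + 0.00421608 + 0.0125165 + 0.00776057 = 0.03879
So the posterior for Segment II is 0.00421608 / 0.03879 ≈ 0.109.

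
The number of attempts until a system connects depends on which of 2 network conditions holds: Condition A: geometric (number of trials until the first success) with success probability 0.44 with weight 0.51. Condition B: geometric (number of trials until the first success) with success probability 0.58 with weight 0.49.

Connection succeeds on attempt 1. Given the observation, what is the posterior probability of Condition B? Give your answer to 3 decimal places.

Apply Bayes' rule: the posterior for each component is proportional to its prior times its likelihood at x.
Geometric probabilities:
  L_A = 0.44·(1−0.44)^0 = 0.44·1 = 0.44
  L_B = 0.58·(1−0.58)^0 = 0.58·1 = 0.58
Weight by the priors:
  P(Z=A)·L_A = 0.51 × 0.44 = 0.2244
  P(Z=B)·L_B = 0.49 × 0.58 = 0.2842
Denominator: 0.2244 + 0.2842 = 0.5086
P(Condition B | data) = 0.2842 / 0.5086 ≈ 0.559

0.559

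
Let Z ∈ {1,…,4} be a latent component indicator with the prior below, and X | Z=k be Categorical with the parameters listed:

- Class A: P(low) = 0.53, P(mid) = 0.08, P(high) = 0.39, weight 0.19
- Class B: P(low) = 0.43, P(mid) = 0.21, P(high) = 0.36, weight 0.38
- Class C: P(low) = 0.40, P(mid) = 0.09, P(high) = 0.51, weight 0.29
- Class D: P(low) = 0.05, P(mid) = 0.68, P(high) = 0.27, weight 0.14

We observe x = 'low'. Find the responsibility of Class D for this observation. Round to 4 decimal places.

0.0181

By Bayes' theorem, P(k | x) = P(Z=k) f_k(x) / Σ_j P(Z=j) f_j(x).
Categorical probabilities:
  p_A = 0.53
  p_B = 0.43
  p_C = 0.4
  p_D = 0.05
Weight by the priors:
  P(Z=A)·p_A = 0.19 × 0.53 = 0.1007
  P(Z=B)·p_B = 0.38 × 0.43 = 0.1634
  P(Z=C)·p_C = 0.29 × 0.4 = 0.116
  P(Z=D)·p_D = 0.14 × 0.05 = 0.007
Marginal: 0.1007 + 0.1634 + 0.116 + 0.007 = 0.3871
P(Class D | the observation) = 0.007 / 0.3871 ≈ 0.0181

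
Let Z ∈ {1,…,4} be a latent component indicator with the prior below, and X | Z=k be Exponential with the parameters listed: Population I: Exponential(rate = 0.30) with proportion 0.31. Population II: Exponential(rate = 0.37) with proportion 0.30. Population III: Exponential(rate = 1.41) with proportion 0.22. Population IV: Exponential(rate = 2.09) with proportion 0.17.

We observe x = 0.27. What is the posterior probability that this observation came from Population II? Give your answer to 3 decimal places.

0.167

Apply Bayes' rule: the posterior for each component is proportional to its prior times its likelihood at x.
Evaluate each component's likelihood at the observed value:
  f_I = 0.30·e^(−0.30·0.27) = 0.30·e^(−0.0810) = 0.276658
  f_II = 0.37·e^(−0.37·0.27) = 0.37·e^(−0.0999) = 0.334823
  f_III = 1.41·e^(−1.41·0.27) = 1.41·e^(−0.3807) = 0.96357
  f_IV = 2.09·e^(−2.09·0.27) = 2.09·e^(−0.5643) = 1.1887
Unnormalised posteriors:
  π_I·f_I = 0.31 × 0.276658 = 0.085764
  π_II·f_II = 0.30 × 0.334823 = 0.100447
  π_III·f_III = 0.22 × 0.96357 = 0.211985
  π_IV·f_IV = 0.17 × 1.1887 = 0.20208
Sum: 0.085764 + 0.100447 + 0.211985 + 0.20208 = 0.600276
P(Population II | x) = 0.100447 / 0.600276 ≈ 0.167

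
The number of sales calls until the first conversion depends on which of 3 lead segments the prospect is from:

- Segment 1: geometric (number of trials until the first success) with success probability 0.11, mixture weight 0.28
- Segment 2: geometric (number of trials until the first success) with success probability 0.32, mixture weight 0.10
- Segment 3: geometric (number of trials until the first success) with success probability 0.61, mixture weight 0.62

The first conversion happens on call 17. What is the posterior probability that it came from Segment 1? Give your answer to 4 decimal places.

0.9862

By Bayes' theorem, P(k | x) = P(Z=k) f_k(x) / Σ_j P(Z=j) f_j(x).
Geometric probabilities:
  L_1 = 0.11·(1−0.11)^16 = 0.11·0.154967 = 0.0170464
  L_2 = 0.32·(1−0.32)^16 = 0.32·0.00208998 = 0.000668794
  L_3 = 0.61·(1−0.61)^16 = 0.61·2.8644e-07 = 1.74728e-07
Unnormalised posteriors:
  P(Z=1)·L_1 = 0.28 × 0.0170464 = 0.00477299
  P(Z=2)·L_2 = 0.10 × 0.000668794 = 6.68794e-05
  P(Z=3)·L_3 = 0.62 × 1.74728e-07 = 1.08332e-07
Normaliser: 0.00477299 + 6.68794e-05 + 1.08332e-07 = 0.00483998
So the posterior for Segment 1 is 0.00477299 / 0.00483998 ≈ 0.9862.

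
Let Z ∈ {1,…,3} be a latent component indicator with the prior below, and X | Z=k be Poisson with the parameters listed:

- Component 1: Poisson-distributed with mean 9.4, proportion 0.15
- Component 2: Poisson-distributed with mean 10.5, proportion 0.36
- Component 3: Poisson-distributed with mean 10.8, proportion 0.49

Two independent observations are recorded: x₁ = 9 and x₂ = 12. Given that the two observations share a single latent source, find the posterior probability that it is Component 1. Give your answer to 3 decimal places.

Apply Bayes' rule: the posterior for each component is proportional to its prior times its likelihood at x.
Since both observations come from the same component, the likelihood for component k is f_k(x₁)·f_k(x₂).
  f_1 = [0.130623] × [0.0821919] = 0.0107362
  f_2 = [0.11772] × [0.103239] = 0.0121532
  f_3 = [0.112375] × [0.107243] = 0.0120514
Weight by the priors:
  π_1·f_1 = 0.15 × 0.0107362 = 0.00161042
  π_2·f_2 = 0.36 × 0.0121532 = 0.00437516
  π_3·f_3 = 0.49 × 0.0120514 = 0.00590519
Evidence: 0.00161042 + 0.00437516 + 0.00590519 = 0.0118908
Responsibility of Component 1: 0.00161042 / 0.0118908 ≈ 0.135

0.135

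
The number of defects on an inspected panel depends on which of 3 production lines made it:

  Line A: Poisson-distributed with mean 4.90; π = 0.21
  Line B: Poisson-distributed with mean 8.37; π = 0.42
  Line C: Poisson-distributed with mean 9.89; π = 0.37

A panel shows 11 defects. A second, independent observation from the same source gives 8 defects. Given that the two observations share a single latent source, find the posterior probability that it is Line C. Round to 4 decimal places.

The responsibility of component k is w_k f_k(x) divided by Σ_j w_j f_j(x).
Since both observations come from the same component, the likelihood for component k is f_k(x₁)·f_k(x₂).
  L_A = [e^(−4.90)·4.90^11/11! = 0.00729387] × [0.0613769] = 0.000447676
  L_B = [e^(−8.37)·8.37^11/11! = 0.0819935] × [0.138433] = 0.0113506
  L_C = [e^(−9.89)·9.89^11/11! = 0.112417] × [0.115048] = 0.0129333
Prior × likelihood for each component:
  w_A·L_A = 0.21 × 0.000447676 = 9.40119e-05
  w_B·L_B = 0.42 × 0.0113506 = 0.00476724
  w_C·L_C = 0.37 × 0.0129333 = 0.00478531
Marginal: 9.40119e-05 + 0.00476724 + 0.00478531 = 0.00964656
So the posterior for Line C is 0.00478531 / 0.00964656 ≈ 0.4961.

0.4961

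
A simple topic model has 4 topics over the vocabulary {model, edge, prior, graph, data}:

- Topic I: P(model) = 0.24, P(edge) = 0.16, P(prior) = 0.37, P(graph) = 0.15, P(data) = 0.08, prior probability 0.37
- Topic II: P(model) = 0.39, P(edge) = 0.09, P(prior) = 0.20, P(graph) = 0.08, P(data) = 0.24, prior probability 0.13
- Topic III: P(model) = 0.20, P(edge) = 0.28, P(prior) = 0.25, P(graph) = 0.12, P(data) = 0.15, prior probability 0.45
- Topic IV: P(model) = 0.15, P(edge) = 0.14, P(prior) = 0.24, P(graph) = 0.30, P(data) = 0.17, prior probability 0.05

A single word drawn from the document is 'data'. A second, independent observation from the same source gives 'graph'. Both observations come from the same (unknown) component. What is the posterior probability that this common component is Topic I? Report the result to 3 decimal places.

0.252

Posterior ∝ prior × likelihood, so P(k | x) ∝ π_k f_k(x); normalise over all components.
Since both observations come from the same component, the likelihood for component k is f_k(x₁)·f_k(x₂).
  p_I = [0.08] × [0.15] = 0.012
  p_II = [0.24] × [0.08] = 0.0192
  p_III = [0.15] × [0.12] = 0.018
  p_IV = [0.17] × [0.3] = 0.051
Weight by the priors:
  π_I·p_I = 0.37 × 0.012 = 0.00444
  π_II·p_II = 0.13 × 0.0192 = 0.002496
  π_III·p_III = 0.45 × 0.018 = 0.0081
  π_IV·p_IV = 0.05 × 0.051 = 0.00255
Marginal: 0.00444 + 0.002496 + 0.0081 + 0.00255 = 0.017586
P(Topic I | x₁,x₂) = 0.00444 / 0.017586 ≈ 0.252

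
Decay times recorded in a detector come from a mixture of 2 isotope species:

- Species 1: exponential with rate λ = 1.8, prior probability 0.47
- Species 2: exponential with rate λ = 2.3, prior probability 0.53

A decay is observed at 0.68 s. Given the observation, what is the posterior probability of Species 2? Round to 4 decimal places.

The responsibility of component k is P(Z=k) f_k(x) divided by Σ_j P(Z=j) f_j(x).
Component likelihoods at x = 0.68 s:
  L_1 = 1.8·e^(−1.8·0.68) = 1.8·e^(−1.2240) = 0.529293
  L_2 = 2.3·e^(−2.3·0.68) = 2.3·e^(−1.5640) = 0.481384
Unnormalised posteriors:
  P(Z=1)·L_1 = 0.47 × 0.529293 = 0.248768
  P(Z=2)·L_2 = 0.53 × 0.481384 = 0.255133
Marginal: 0.248768 + 0.255133 = 0.503901
P(Species 2 | data) ≈ 0.5063

0.5063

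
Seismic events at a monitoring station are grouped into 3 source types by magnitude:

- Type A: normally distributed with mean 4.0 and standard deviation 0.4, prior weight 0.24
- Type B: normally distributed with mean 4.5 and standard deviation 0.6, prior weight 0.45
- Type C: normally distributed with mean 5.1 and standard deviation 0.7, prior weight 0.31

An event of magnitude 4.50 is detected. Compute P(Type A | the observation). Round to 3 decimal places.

0.206

By Bayes' theorem, P(k | x) = π_k f_k(x) / Σ_j π_j f_j(x).
Evaluate each component's likelihood at the observed value:
  f_A = (1/(0.4·√(2π)))·exp(−(4.50−4.0)²/(2·0.4²)) = 0.997356·exp(-0.78125) = 0.456623
  f_B = (1/(0.6·√(2π)))·exp(−(4.50−4.5)²/(2·0.6²)) = 0.664904·exp(-0.00000) = 0.664904
  f_C = (1/(0.7·√(2π)))·exp(−(4.50−5.1)²/(2·0.7²)) = 0.569918·exp(-0.36735) = 0.394707
Prior × likelihood for each component:
  π_A·f_A = 0.24 × 0.456623 = 0.109589
  π_B·f_B = 0.45 × 0.664904 = 0.299207
  π_C·f_C = 0.31 × 0.394707 = 0.122359
Denominator: 0.109589 + 0.299207 + 0.122359 = 0.531155
P(Type A | x) ≈ 0.206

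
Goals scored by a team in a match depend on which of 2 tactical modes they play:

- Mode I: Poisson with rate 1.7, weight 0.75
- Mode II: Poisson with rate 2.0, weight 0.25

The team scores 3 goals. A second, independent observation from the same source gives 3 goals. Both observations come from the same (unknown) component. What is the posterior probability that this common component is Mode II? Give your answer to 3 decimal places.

0.327

Posterior ∝ prior × likelihood, so P(k | x) ∝ P(Z=k) f_k(x); normalise over all components.
Since both observations come from the same component, the likelihood for component k is f_k(x₁)·f_k(x₂).
  L_I = [0.149587] × [0.149587] = 0.0223764
  L_II = [0.180447] × [0.180447] = 0.0325611
Multiply by the mixture weights:
  P(Z=I)·L_I = 0.75 × 0.0223764 = 0.0167823
  P(Z=II)·L_II = 0.25 × 0.0325611 = 0.00814028
Normaliser: 0.0167823 + 0.00814028 = 0.0249226
Responsibility of Mode II: 0.00814028 / 0.0249226 ≈ 0.327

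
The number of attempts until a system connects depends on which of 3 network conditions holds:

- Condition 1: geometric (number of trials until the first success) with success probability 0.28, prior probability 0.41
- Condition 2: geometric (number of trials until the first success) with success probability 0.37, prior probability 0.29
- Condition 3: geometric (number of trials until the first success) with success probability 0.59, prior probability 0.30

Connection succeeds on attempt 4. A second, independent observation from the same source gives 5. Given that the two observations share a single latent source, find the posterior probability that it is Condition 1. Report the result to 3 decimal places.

The responsibility of component k is π_k f_k(x) divided by Σ_j π_j f_j(x).
Since both observations come from the same component, the likelihood for component k is f_k(x₁)·f_k(x₂).
  p_1 = [0.104509] × [0.0752468] = 0.007864
  p_2 = [0.0925174] × [0.058286] = 0.00539246
  p_3 = [0.0406634] × [0.016672] = 0.00067794
Prior × likelihood for each component:
  π_1·p_1 = 0.41 × 0.007864 = 0.00322424
  π_2·p_2 = 0.29 × 0.00539246 = 0.00156381
  π_3·p_3 = 0.30 × 0.00067794 = 0.000203382
Normaliser: 0.00322424 + 0.00156381 + 0.000203382 = 0.00499144
P(Condition 1 | x₁, x₂) = 0.00322424 / 0.00499144 ≈ 0.646

0.646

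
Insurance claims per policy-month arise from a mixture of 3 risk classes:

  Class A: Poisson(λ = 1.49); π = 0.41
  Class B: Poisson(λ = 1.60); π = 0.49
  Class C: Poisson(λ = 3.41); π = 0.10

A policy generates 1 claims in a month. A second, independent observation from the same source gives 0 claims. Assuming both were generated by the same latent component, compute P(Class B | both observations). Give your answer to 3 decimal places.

The responsibility of component k is w_k f_k(x) divided by Σ_j w_j f_j(x).
Since both observations come from the same component, the likelihood for component k is f_k(x₁)·f_k(x₂).
  p_A = [0.335805] × [0.225373] = 0.0756813
  p_B = [0.323034] × [0.201897] = 0.0652195
  p_C = [0.11267] × [0.0330412] = 0.00372277
Prior × likelihood for each component:
  w_A·p_A = 0.41 × 0.0756813 = 0.0310293
  w_B·p_B = 0.49 × 0.0652195 = 0.0319576
  w_C·p_C = 0.10 × 0.00372277 = 0.000372277
Sum: 0.0310293 + 0.0319576 + 0.000372277 = 0.0633592
So the posterior for Class B is 0.0319576 / 0.0633592 ≈ 0.504.

0.504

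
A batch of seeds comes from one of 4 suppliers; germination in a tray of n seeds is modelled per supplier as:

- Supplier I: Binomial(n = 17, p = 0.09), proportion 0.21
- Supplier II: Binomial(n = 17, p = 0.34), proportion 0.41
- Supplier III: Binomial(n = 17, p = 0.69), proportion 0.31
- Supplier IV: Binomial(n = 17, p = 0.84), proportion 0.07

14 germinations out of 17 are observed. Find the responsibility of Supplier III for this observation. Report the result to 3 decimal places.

P(component k | x) = w_k·f_k(x) / marginal(x), where marginal(x) = Σ_j w_j·f_j(x).
Evaluate each component's likelihood at the observed value:
  f_I = C(17,14)·0.09^14·0.91^3 = 680·2.28768e-15·0.753571 = 1.17227e-12
  f_II = C(17,14)·0.34^14·0.66^3 = 680·2.7587e-07·0.287496 = 5.39319e-05
  f_III = C(17,14)·0.69^14·0.31^3 = 680·0.00554482·0.029791 = 0.112326
  f_IV = C(17,14)·0.84^14·0.16^3 = 680·0.0870783·0.004096 = 0.242537
Prior × likelihood for each component:
  w_I·f_I = 0.21 × 1.17227e-12 = 2.46177e-13
  w_II·f_II = 0.41 × 5.39319e-05 = 2.21121e-05
  w_III·f_III = 0.31 × 0.112326 = 0.0348211
  w_IV·f_IV = 0.07 × 0.242537 = 0.0169776
Sum: 2.46177e-13 + 2.21121e-05 + 0.0348211 + 0.0169776 = 0.0518209
P(Supplier III | the observation) ≈ 0.672

0.672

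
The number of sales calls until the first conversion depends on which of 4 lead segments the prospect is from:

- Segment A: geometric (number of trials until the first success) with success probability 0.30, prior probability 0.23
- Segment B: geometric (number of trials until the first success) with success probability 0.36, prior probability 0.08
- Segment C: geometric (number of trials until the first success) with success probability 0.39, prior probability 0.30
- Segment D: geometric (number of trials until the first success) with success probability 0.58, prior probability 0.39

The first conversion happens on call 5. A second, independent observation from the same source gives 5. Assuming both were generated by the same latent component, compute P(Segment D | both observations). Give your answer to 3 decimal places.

The responsibility of component k is w_k f_k(x) divided by Σ_j w_j f_j(x).
Since both observations come from the same component, the likelihood for component k is f_k(x₁)·f_k(x₂).
  L_A = [0.30·(1−0.30)^4 = 0.30·0.2401 = 0.07203] × [0.07203] = 0.00518832
  L_B = [0.36·(1−0.36)^4 = 0.36·0.167772 = 0.060398] × [0.060398] = 0.00364792
  L_C = [0.39·(1−0.39)^4 = 0.39·0.138458 = 0.0539988] × [0.0539988] = 0.00291587
  L_D = [0.58·(1−0.58)^4 = 0.58·0.031117 = 0.0180478] × [0.0180478] = 0.000325724
Unnormalised posteriors:
  w_A·L_A = 0.23 × 0.00518832 = 0.00119331
  w_B·L_B = 0.08 × 0.00364792 = 0.000291833
  w_C·L_C = 0.30 × 0.00291587 = 0.00087476
  w_D·L_D = 0.39 × 0.000325724 = 0.000127033
Marginal: 0.00119331 + 0.000291833 + 0.00087476 + 0.000127033 = 0.00248694
Responsibility of Segment D: 0.000127033 / 0.00248694 ≈ 0.051

0.051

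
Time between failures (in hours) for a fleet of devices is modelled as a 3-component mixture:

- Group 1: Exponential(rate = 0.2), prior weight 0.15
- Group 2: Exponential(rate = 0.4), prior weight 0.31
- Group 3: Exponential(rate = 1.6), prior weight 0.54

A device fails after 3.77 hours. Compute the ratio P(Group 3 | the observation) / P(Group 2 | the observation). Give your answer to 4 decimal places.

0.0756

Posterior odds = (P(Z=i) f_i(x)) / (P(Z=j) f_j(x)); the normalising sum cancels.
Component likelihoods at x = 3.77 hours:
  L_1 = 0.2·e^(−0.2·3.77) = 0.2·e^(−0.7540) = 0.0940962
  L_2 = 0.4·e^(−0.4·3.77) = 0.4·e^(−1.5080) = 0.0885409
  L_3 = 1.6·e^(−1.6·3.77) = 1.6·e^(−6.0320) = 0.0038411
Posterior odds = (P(Z=3)·L_3) / (P(Z=2)·L_2) = (0.54·0.0038411) / (0.31·0.0885409) = 0.00207419 / 0.0274477 ≈ 0.0756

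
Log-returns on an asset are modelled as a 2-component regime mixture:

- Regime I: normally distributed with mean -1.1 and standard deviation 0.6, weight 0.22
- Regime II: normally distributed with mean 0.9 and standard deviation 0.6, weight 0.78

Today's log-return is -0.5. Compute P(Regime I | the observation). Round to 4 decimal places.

Posterior ∝ prior × likelihood, so P(k | x) ∝ P(Z=k) f_k(x); normalise over all components.
Component likelihoods at x = -0.5:
  p_I = 0.403285
  p_II = 0.0437031
Unnormalised posteriors:
  P(Z=I)·p_I = 0.22 × 0.403285 = 0.0887226
  P(Z=II)·p_II = 0.78 × 0.0437031 = 0.0340885
Denominator: 0.0887226 + 0.0340885 = 0.122811
P(Regime I | -0.5) ≈ 0.7224

0.7224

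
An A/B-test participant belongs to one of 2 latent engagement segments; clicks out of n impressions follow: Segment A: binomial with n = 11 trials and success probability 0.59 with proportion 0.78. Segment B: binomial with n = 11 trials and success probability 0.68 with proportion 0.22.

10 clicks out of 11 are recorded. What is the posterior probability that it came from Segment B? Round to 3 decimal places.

P(component k | x) = P(Z=k)·f_k(x) / marginal(x), where marginal(x) = Σ_j P(Z=j)·f_j(x).
Binomial probabilities:
  p_A = C(11,10)·0.59^10·0.41^1 = 11·0.00511117·0.41 = 0.0230514
  p_B = C(11,10)·0.68^10·0.32^1 = 11·0.0211392·0.32 = 0.0744101
Prior × likelihood for each component:
  P(Z=A)·p_A = 0.78 × 0.0230514 = 0.0179801
  P(Z=B)·p_B = 0.22 × 0.0744101 = 0.0163702
Denominator: 0.0179801 + 0.0163702 = 0.0343503
P(Segment B | 10 clicks out of 11) ≈ 0.477

0.477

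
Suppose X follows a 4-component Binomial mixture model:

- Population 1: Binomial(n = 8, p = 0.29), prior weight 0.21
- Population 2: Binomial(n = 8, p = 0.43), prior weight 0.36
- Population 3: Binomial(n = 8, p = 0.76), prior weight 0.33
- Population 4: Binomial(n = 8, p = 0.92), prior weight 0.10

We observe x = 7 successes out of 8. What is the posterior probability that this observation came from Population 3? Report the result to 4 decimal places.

By Bayes' theorem, P(k | x) = π_k f_k(x) / Σ_j π_j f_j(x).
Binomial probabilities:
  L_1 = 0.000979793
  L_2 = 0.0123949
  L_3 = 0.281188
  L_4 = 0.357022
Unnormalised posteriors:
  π_1·L_1 = 0.21 × 0.000979793 = 0.000205757
  π_2·L_2 = 0.36 × 0.0123949 = 0.00446217
  π_3·L_3 = 0.33 × 0.281188 = 0.092792
  π_4·L_4 = 0.10 × 0.357022 = 0.0357022
Sum: 0.000205757 + 0.00446217 + 0.092792 + 0.0357022 = 0.133162
So the posterior for Population 3 is 0.092792 / 0.133162 ≈ 0.6968.

0.6968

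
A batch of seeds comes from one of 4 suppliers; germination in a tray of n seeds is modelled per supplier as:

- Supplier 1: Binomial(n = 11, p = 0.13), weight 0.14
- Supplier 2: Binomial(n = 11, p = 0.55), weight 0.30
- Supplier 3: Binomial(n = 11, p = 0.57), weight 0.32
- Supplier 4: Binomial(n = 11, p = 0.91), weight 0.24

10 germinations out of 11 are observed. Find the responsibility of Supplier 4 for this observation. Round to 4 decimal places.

Posterior ∝ prior × likelihood, so P(k | x) ∝ w_k f_k(x); normalise over all components.
Component likelihoods at x = 10 germinations out of 11:
  p_1 = C(11,10)·0.13^10·0.87^1 = 11·1.37858e-09·0.87 = 1.31931e-08
  p_2 = C(11,10)·0.55^10·0.45^1 = 11·0.00253295·0.45 = 0.0125381
  p_3 = C(11,10)·0.57^10·0.43^1 = 11·0.00362033·0.43 = 0.0171242
  p_4 = C(11,10)·0.91^10·0.09^1 = 11·0.389416·0.09 = 0.385522
Multiply by the mixture weights:
  w_1·p_1 = 0.14 × 1.31931e-08 = 1.84703e-09
  w_2·p_2 = 0.30 × 0.0125381 = 0.00376143
  w_3·p_3 = 0.32 × 0.0171242 = 0.00547974
  w_4·p_4 = 0.24 × 0.385522 = 0.0925253
Evidence: 1.84703e-09 + 0.00376143 + 0.00547974 + 0.0925253 = 0.101766
Responsibility of Supplier 4: 0.0925253 / 0.101766 ≈ 0.9092

0.9092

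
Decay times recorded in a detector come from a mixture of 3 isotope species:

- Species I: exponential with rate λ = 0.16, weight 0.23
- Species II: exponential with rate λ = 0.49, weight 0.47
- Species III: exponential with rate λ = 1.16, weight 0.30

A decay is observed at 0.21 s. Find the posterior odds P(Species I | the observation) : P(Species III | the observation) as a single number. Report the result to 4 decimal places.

0.1305

Only the two components matter; the odds are (π_i f_i(x)) / (π_j f_j(x)).
Component likelihoods at x = 0.21 s:
  f_I = 0.16·e^(−0.16·0.21) = 0.16·e^(−0.0336) = 0.154713
  f_II = 0.49·e^(−0.49·0.21) = 0.49·e^(−0.1029) = 0.442086
  f_III = 1.16·e^(−1.16·0.21) = 1.16·e^(−0.2436) = 0.909209
Posterior odds = (π_I·f_I) / (π_III·f_III) = (0.23·0.154713) / (0.30·0.909209) = 0.0355841 / 0.272763 ≈ 0.1305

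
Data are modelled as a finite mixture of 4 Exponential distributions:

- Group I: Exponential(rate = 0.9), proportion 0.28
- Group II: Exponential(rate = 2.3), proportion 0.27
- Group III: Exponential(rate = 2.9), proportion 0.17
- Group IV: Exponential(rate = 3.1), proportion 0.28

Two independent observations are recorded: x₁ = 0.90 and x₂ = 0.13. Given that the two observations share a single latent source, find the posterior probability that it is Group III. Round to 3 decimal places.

0.178

The responsibility of component k is P(Z=k) f_k(x) divided by Σ_j P(Z=j) f_j(x).
Since both observations come from the same component, the likelihood for component k is f_k(x₁)·f_k(x₂).
  L_I = [0.400372] × [0.800627] = 0.320549
  L_II = [0.290227] × [1.70559] = 0.495008
  L_III = [0.21325] × [1.98916] = 0.424188
  L_IV = [0.190406] × [2.07177] = 0.394476
Prior × likelihood for each component:
  P(Z=I)·L_I = 0.28 × 0.320549 = 0.0897536
  P(Z=II)·L_II = 0.27 × 0.495008 = 0.133652
  P(Z=III)·L_III = 0.17 × 0.424188 = 0.072112
  P(Z=IV)·L_IV = 0.28 × 0.394476 = 0.110453
Denominator: 0.0897536 + 0.133652 + 0.072112 + 0.110453 = 0.405971
P(Group III | x) ≈ 0.178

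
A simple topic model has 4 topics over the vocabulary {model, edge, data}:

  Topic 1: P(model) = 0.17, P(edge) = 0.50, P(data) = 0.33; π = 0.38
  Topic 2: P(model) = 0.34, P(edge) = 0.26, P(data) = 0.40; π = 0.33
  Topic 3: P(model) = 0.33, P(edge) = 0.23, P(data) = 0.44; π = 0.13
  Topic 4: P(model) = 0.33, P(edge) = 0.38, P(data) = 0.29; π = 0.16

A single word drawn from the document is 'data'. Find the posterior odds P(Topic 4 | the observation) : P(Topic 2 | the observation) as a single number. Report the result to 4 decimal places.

0.3515

The posterior odds equal the prior odds times the likelihood ratio: (w_i/w_j)·(f_i(x)/f_j(x)).
Evaluate each component's likelihood at the observed value:
  f_1 = P(data | comp) = 0.33
  f_2 = P(data | comp) = 0.40
  f_3 = P(data | comp) = 0.44
  f_4 = P(data | comp) = 0.29
0.0464 / 0.132 ≈ 0.3515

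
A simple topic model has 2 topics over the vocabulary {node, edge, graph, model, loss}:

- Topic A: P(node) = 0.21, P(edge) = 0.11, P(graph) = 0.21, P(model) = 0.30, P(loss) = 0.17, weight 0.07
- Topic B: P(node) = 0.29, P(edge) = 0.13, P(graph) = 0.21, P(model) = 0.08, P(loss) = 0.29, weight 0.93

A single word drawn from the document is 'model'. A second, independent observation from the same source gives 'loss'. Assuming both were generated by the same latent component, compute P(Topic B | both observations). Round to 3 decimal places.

0.858

The responsibility of component k is w_k f_k(x) divided by Σ_j w_j f_j(x).
Since both observations come from the same component, the likelihood for component k is f_k(x₁)·f_k(x₂).
  L_A = [0.3] × [0.17] = 0.051
  L_B = [0.08] × [0.29] = 0.0232
Weight by the priors:
  w_A·L_A = 0.07 × 0.051 = 0.00357
  w_B·L_B = 0.93 × 0.0232 = 0.021576
Marginal: 0.00357 + 0.021576 = 0.025146
So the posterior for Topic B is 0.021576 / 0.025146 ≈ 0.858.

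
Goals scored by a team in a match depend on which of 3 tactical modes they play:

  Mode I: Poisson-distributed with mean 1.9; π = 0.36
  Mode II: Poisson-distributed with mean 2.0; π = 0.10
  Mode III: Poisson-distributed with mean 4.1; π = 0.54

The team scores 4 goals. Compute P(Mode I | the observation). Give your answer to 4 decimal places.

0.2036

By Bayes' theorem, P(k | x) = P(Z=k) f_k(x) / Σ_j P(Z=j) f_j(x).
Evaluate each component's likelihood at the observed value:
  f_I = 0.0812164
  f_II = 0.0902235
  f_III = 0.195127
Unnormalised posteriors:
  P(Z=I)·f_I = 0.36 × 0.0812164 = 0.0292379
  P(Z=II)·f_II = 0.10 × 0.0902235 = 0.00902235
  P(Z=III)·f_III = 0.54 × 0.195127 = 0.105368
Normaliser: 0.0292379 + 0.00902235 + 0.105368 = 0.143629
P(Mode I | the observation) ≈ 0.2036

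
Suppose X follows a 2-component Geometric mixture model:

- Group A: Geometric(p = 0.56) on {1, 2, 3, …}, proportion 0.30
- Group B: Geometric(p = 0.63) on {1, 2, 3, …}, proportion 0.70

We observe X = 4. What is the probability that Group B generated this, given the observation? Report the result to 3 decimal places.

The responsibility of component k is π_k f_k(x) divided by Σ_j π_j f_j(x).
Component likelihoods at x = 4:
  L_A = 0.047703
  L_B = 0.0319114
Weight by the priors:
  π_A·L_A = 0.30 × 0.047703 = 0.0143109
  π_B·L_B = 0.70 × 0.0319114 = 0.022338
Marginal: 0.0143109 + 0.022338 = 0.0366489
P(Group B | the observation) = 0.022338 / 0.0366489 ≈ 0.610

0.610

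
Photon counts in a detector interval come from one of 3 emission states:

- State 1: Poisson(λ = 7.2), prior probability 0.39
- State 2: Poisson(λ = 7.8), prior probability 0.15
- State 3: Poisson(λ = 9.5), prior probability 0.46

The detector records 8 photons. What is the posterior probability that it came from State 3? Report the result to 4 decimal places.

0.4368

Posterior ∝ prior × likelihood, so P(k | x) ∝ π_k f_k(x); normalise over all components.
Poisson probabilities:
  f_1 = e^(−7.2)·7.2^8/8! = 0.133727
  f_2 = e^(−7.8)·7.8^8/8! = 0.139232
  f_3 = e^(−9.5)·9.5^8/8! = 0.12316
Weight by the priors:
  π_1·f_1 = 0.39 × 0.133727 = 0.0521535
  π_2·f_2 = 0.15 × 0.139232 = 0.0208848
  π_3·f_3 = 0.46 × 0.12316 = 0.0566537
Normaliser: 0.0521535 + 0.0208848 + 0.0566537 = 0.129692
So the posterior for State 3 is 0.0566537 / 0.129692 ≈ 0.4368.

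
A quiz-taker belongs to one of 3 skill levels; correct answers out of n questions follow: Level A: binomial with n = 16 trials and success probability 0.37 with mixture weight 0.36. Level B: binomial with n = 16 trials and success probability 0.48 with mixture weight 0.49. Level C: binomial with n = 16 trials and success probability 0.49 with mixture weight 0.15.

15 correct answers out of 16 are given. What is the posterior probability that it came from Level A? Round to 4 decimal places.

Posterior ∝ prior × likelihood, so P(k | x) ∝ w_k f_k(x); normalise over all components.
Evaluate each component's likelihood at the observed value:
  L_A = 3.36114e-06
  L_B = 0.000137639
  L_C = 0.000183921
Prior × likelihood for each component:
  w_A·L_A = 0.36 × 3.36114e-06 = 1.21001e-06
  w_B·L_B = 0.49 × 0.000137639 = 6.74432e-05
  w_C·L_C = 0.15 × 0.000183921 = 2.75882e-05
Sum: 1.21001e-06 + 6.74432e-05 + 2.75882e-05 = 9.62413e-05
P(Level A | data) ≈ 0.0126

0.0126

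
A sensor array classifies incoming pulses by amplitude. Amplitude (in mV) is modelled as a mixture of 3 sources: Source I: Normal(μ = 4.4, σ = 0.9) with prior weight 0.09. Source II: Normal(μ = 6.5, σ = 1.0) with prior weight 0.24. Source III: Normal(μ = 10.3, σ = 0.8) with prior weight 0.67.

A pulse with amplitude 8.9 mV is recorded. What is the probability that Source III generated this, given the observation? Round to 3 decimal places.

0.931

The responsibility of component k is w_k f_k(x) divided by Σ_j w_j f_j(x).
Component likelihoods at x = 8.9 mV:
  f_I = (1/(0.9·√(2π)))·exp(−(8.9−4.4)²/(2·0.9²)) = 0.443269·exp(-12.50000) = 1.65191e-06
  f_II = (1/(1.0·√(2π)))·exp(−(8.9−6.5)²/(2·1.0²)) = 0.398942·exp(-2.88000) = 0.0223945
  f_III = (1/(0.8·√(2π)))·exp(−(8.9−10.3)²/(2·0.8²)) = 0.498678·exp(-1.53125) = 0.107847
Prior × likelihood for each component:
  w_I·f_I = 0.09 × 1.65191e-06 = 1.48672e-07
  w_II·f_II = 0.24 × 0.0223945 = 0.00537469
  w_III·f_III = 0.67 × 0.107847 = 0.0722573
Evidence: 1.48672e-07 + 0.00537469 + 0.0722573 = 0.0776321
P(Source III | 8.9 mV) ≈ 0.931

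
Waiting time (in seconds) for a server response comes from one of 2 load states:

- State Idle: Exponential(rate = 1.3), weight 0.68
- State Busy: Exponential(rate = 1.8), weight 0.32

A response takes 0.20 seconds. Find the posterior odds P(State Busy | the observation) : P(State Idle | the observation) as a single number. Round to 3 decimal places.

0.590

The posterior odds equal the prior odds times the likelihood ratio: (π_i/π_j)·(f_i(x)/f_j(x)).
Component likelihoods at x = 0.20 seconds:
  L_Idle = 1.3·e^(−1.3·0.20) = 1.3·e^(−0.2600) = 1.00237
  L_Busy = 1.8·e^(−1.8·0.20) = 1.8·e^(−0.3600) = 1.25582
0.401862 / 0.68161 ≈ 0.590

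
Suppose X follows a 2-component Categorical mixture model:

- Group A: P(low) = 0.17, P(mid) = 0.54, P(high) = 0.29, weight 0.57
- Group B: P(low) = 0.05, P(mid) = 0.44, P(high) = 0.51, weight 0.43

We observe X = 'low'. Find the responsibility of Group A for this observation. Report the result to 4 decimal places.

Posterior ∝ prior × likelihood, so P(k | x) ∝ w_k f_k(x); normalise over all components.
Categorical probabilities:
  p_A = 0.17
  p_B = 0.05
Prior × likelihood for each component:
  w_A·p_A = 0.57 × 0.17 = 0.0969
  w_B·p_B = 0.43 × 0.05 = 0.0215
Normaliser: 0.0969 + 0.0215 = 0.1184
P(Group A | x) ≈ 0.8184

0.8184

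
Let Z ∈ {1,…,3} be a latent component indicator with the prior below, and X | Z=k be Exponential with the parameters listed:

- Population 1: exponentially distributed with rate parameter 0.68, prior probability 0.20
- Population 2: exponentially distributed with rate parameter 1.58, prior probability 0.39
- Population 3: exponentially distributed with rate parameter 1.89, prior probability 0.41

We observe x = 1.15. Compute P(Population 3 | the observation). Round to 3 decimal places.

Posterior ∝ prior × likelihood, so P(k | x) ∝ P(Z=k) f_k(x); normalise over all components.
Evaluate each component's likelihood at the observed value:
  f_1 = 0.311093
  f_2 = 0.25677
  f_3 = 0.215042
Weight by the priors:
  P(Z=1)·f_1 = 0.20 × 0.311093 = 0.0622187
  P(Z=2)·f_2 = 0.39 × 0.25677 = 0.10014
  P(Z=3)·f_3 = 0.41 × 0.215042 = 0.0881671
Normaliser: 0.0622187 + 0.10014 + 0.0881671 = 0.250526
So the posterior for Population 3 is 0.0881671 / 0.250526 ≈ 0.352.

0.352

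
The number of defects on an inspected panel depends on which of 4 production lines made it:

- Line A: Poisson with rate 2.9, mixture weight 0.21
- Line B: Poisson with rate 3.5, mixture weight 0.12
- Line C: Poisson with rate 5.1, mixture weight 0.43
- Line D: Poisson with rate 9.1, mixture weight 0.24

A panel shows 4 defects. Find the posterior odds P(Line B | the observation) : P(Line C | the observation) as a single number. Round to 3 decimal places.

0.307

Only the two components matter; the odds are (P(Z=i) f_i(x)) / (P(Z=j) f_j(x)).
Poisson probabilities:
  p_A = 0.162154
  p_B = 0.188812
  p_C = 0.171857
  p_D = 0.0319062
0.0226575 / 0.0738986 ≈ 0.307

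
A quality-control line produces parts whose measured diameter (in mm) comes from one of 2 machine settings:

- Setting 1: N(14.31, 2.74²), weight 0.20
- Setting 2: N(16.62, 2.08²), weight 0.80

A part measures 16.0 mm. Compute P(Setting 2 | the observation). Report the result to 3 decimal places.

Apply Bayes' rule: the posterior for each component is proportional to its prior times its likelihood at x.
Evaluate each component's likelihood at the observed value:
  p_1 = 0.120379
  p_2 = 0.183465
Unnormalised posteriors:
  π_1·p_1 = 0.20 × 0.120379 = 0.0240758
  π_2·p_2 = 0.80 × 0.183465 = 0.146772
Denominator: 0.0240758 + 0.146772 = 0.170848
P(Setting 2 | x) ≈ 0.859

0.859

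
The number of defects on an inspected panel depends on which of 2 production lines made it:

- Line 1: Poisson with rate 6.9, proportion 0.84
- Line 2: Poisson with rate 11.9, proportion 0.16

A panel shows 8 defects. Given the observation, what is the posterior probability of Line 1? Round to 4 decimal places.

0.9087

By Bayes' theorem, P(k | x) = π_k f_k(x) / Σ_j π_j f_j(x).
Evaluate each component's likelihood at the observed value:
  L_1 = e^(−6.9)·6.9^8/8! = 0.128422
  L_2 = e^(−11.9)·11.9^8/8! = 0.0677253
Unnormalised posteriors:
  π_1·L_1 = 0.84 × 0.128422 = 0.107875
  π_2·L_2 = 0.16 × 0.0677253 = 0.010836
Marginal: 0.107875 + 0.010836 = 0.118711
P(Line 1 | the observation) ≈ 0.9087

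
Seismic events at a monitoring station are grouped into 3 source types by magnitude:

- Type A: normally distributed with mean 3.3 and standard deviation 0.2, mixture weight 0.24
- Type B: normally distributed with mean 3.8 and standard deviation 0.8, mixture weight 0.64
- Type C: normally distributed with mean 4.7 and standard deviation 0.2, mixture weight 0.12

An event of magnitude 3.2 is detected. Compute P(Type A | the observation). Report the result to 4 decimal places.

0.6368

Apply Bayes' rule: the posterior for each component is proportional to its prior times its likelihood at x.
Evaluate each component's likelihood at the observed value:
  f_A = (1/(0.2·√(2π)))·exp(−(3.2−3.3)²/(2·0.2²)) = 1.994711·exp(-0.12500) = 1.76033
  f_B = (1/(0.8·√(2π)))·exp(−(3.2−3.8)²/(2·0.8²)) = 0.498678·exp(-0.28125) = 0.376422
  f_C = (1/(0.2·√(2π)))·exp(−(3.2−4.7)²/(2·0.2²)) = 1.994711·exp(-28.12500) = 1.21716e-12
Unnormalised posteriors:
  w_A·f_A = 0.24 × 1.76033 = 0.422478
  w_B·f_B = 0.64 × 0.376422 = 0.24091
  w_C·f_C = 0.12 × 1.21716e-12 = 1.46059e-13
Normaliser: 0.422478 + 0.24091 + 1.46059e-13 = 0.663388
P(Type A | data) ≈ 0.6368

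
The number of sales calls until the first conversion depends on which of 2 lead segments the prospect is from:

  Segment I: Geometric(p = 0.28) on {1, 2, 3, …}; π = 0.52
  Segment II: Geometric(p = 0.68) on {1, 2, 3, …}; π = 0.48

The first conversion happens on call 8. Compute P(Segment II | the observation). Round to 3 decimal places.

The responsibility of component k is w_k f_k(x) divided by Σ_j w_j f_j(x).
Component likelihoods at x = 8:
  f_I = 0.0280857
  f_II = 0.000233646
Prior × likelihood for each component:
  w_I·f_I = 0.52 × 0.0280857 = 0.0146046
  w_II·f_II = 0.48 × 0.000233646 = 0.00011215
Marginal: 0.0146046 + 0.00011215 = 0.0147167
P(Segment II | 8) ≈ 0.008

0.008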